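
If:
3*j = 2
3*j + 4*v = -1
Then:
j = 2/3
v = -3/4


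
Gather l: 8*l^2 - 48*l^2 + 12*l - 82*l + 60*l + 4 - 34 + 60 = -40*l^2 - 10*l + 30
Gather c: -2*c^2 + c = -2*c^2 + c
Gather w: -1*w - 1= -w - 1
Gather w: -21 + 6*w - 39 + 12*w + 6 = 18*w - 54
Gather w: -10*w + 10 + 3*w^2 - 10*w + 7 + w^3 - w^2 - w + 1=w^3 + 2*w^2 - 21*w + 18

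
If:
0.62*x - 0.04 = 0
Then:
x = 0.06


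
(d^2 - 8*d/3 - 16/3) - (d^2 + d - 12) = 20/3 - 11*d/3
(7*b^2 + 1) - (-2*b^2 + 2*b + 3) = 9*b^2 - 2*b - 2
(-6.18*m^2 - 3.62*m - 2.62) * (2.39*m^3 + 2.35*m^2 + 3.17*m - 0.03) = -14.7702*m^5 - 23.1748*m^4 - 34.3594*m^3 - 17.447*m^2 - 8.1968*m + 0.0786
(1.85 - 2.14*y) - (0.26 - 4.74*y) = 2.6*y + 1.59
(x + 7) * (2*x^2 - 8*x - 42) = 2*x^3 + 6*x^2 - 98*x - 294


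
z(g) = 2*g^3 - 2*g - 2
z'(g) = 6*g^2 - 2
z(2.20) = 14.90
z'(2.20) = 27.04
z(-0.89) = -1.63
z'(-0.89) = 2.75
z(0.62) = -2.76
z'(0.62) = 0.31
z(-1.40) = -4.69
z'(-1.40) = 9.76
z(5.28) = 281.84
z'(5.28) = 165.27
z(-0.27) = -1.50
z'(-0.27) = -1.56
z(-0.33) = -1.41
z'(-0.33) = -1.35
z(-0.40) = -1.33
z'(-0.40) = -1.04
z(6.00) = 418.00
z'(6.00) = 214.00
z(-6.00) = -422.00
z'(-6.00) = 214.00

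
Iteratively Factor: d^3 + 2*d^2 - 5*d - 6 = (d + 3)*(d^2 - d - 2) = (d - 2)*(d + 3)*(d + 1)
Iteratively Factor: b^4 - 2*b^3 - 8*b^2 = (b)*(b^3 - 2*b^2 - 8*b) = b^2*(b^2 - 2*b - 8) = b^2*(b + 2)*(b - 4)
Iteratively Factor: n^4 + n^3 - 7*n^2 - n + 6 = (n - 2)*(n^3 + 3*n^2 - n - 3) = (n - 2)*(n + 3)*(n^2 - 1) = (n - 2)*(n - 1)*(n + 3)*(n + 1)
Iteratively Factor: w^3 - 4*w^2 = (w)*(w^2 - 4*w) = w*(w - 4)*(w)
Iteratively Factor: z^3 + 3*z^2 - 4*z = (z - 1)*(z^2 + 4*z) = z*(z - 1)*(z + 4)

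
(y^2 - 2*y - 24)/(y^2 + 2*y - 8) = (y - 6)/(y - 2)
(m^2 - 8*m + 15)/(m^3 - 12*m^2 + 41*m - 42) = (m - 5)/(m^2 - 9*m + 14)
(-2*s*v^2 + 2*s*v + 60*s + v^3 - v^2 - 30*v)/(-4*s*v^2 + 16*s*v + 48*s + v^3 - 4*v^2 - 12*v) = (2*s*v + 10*s - v^2 - 5*v)/(4*s*v + 8*s - v^2 - 2*v)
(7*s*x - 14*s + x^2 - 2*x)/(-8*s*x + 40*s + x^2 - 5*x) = (-7*s*x + 14*s - x^2 + 2*x)/(8*s*x - 40*s - x^2 + 5*x)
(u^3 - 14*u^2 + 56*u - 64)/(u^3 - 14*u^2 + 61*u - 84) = (u^2 - 10*u + 16)/(u^2 - 10*u + 21)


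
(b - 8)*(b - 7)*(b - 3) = b^3 - 18*b^2 + 101*b - 168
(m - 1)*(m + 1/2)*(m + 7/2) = m^3 + 3*m^2 - 9*m/4 - 7/4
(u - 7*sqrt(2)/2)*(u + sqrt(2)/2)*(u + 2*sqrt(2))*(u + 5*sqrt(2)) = u^4 + 4*sqrt(2)*u^3 - 51*u^2/2 - 169*sqrt(2)*u/2 - 70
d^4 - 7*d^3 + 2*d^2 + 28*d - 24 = (d - 6)*(d - 2)*(d - 1)*(d + 2)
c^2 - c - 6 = (c - 3)*(c + 2)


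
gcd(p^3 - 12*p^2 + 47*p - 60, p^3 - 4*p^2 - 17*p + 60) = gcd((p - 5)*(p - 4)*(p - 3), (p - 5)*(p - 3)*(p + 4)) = p^2 - 8*p + 15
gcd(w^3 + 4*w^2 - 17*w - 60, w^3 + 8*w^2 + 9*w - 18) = w + 3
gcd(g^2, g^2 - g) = g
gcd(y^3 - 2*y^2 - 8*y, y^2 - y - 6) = y + 2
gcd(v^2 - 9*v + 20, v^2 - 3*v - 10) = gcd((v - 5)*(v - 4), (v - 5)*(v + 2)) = v - 5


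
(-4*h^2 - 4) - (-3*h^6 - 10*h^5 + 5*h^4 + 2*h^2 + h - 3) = 3*h^6 + 10*h^5 - 5*h^4 - 6*h^2 - h - 1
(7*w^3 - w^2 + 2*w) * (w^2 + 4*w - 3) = 7*w^5 + 27*w^4 - 23*w^3 + 11*w^2 - 6*w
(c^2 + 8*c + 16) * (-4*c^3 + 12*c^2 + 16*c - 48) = -4*c^5 - 20*c^4 + 48*c^3 + 272*c^2 - 128*c - 768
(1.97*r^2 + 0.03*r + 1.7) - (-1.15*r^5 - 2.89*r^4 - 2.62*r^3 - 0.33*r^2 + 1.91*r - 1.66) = 1.15*r^5 + 2.89*r^4 + 2.62*r^3 + 2.3*r^2 - 1.88*r + 3.36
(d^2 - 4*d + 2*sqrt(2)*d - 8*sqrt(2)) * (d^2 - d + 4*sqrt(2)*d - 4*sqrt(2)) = d^4 - 5*d^3 + 6*sqrt(2)*d^3 - 30*sqrt(2)*d^2 + 20*d^2 - 80*d + 24*sqrt(2)*d + 64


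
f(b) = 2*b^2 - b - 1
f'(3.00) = 11.00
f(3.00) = 14.00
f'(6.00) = 23.00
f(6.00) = 65.00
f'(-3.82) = -16.28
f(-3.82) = 32.00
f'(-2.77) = -12.08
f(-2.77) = 17.12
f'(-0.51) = -3.04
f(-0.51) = 0.03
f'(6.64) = 25.56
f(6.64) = 80.54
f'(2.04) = 7.16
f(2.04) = 5.28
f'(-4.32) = -18.28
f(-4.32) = 40.64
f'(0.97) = 2.88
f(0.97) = -0.09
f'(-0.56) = -3.24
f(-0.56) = 0.19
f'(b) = 4*b - 1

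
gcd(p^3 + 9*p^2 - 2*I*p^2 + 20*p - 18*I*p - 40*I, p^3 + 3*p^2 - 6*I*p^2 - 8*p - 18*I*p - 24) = p - 2*I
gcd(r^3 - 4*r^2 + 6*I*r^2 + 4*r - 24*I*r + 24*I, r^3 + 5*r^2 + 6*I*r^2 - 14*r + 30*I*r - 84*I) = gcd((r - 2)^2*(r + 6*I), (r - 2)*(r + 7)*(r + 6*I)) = r^2 + r*(-2 + 6*I) - 12*I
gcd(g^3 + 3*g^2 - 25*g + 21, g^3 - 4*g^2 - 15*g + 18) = g - 1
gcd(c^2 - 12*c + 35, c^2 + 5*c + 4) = 1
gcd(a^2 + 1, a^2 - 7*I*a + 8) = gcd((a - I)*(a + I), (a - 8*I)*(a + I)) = a + I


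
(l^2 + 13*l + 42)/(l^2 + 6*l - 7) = (l + 6)/(l - 1)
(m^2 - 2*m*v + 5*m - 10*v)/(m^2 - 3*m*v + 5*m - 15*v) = (-m + 2*v)/(-m + 3*v)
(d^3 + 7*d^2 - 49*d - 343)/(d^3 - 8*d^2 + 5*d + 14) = (d^2 + 14*d + 49)/(d^2 - d - 2)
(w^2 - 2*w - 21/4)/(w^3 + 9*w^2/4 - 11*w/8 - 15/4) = 2*(2*w - 7)/(4*w^2 + 3*w - 10)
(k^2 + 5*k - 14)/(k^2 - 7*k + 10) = (k + 7)/(k - 5)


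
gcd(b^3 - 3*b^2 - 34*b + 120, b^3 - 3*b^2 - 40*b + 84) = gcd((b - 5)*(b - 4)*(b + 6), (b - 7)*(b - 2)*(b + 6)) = b + 6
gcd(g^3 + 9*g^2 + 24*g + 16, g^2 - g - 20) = g + 4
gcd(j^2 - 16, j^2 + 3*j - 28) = j - 4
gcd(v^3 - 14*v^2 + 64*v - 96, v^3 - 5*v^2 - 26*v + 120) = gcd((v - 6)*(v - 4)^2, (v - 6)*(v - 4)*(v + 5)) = v^2 - 10*v + 24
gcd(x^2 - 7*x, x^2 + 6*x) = x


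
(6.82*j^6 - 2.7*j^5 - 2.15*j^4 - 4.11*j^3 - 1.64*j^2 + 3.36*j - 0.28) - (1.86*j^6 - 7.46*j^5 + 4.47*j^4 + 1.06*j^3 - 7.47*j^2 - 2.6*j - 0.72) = 4.96*j^6 + 4.76*j^5 - 6.62*j^4 - 5.17*j^3 + 5.83*j^2 + 5.96*j + 0.44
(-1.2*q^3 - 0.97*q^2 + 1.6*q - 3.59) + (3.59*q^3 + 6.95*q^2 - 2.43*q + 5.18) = 2.39*q^3 + 5.98*q^2 - 0.83*q + 1.59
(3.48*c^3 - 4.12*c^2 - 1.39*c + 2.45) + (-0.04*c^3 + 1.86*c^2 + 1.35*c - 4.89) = 3.44*c^3 - 2.26*c^2 - 0.0399999999999998*c - 2.44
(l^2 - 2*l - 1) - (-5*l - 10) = l^2 + 3*l + 9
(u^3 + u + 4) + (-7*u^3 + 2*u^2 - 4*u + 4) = -6*u^3 + 2*u^2 - 3*u + 8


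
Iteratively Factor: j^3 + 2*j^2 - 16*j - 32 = (j + 4)*(j^2 - 2*j - 8) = (j - 4)*(j + 4)*(j + 2)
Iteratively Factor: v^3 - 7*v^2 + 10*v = (v - 5)*(v^2 - 2*v) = (v - 5)*(v - 2)*(v)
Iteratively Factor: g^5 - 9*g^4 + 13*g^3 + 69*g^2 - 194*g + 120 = (g - 1)*(g^4 - 8*g^3 + 5*g^2 + 74*g - 120) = (g - 5)*(g - 1)*(g^3 - 3*g^2 - 10*g + 24) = (g - 5)*(g - 4)*(g - 1)*(g^2 + g - 6) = (g - 5)*(g - 4)*(g - 1)*(g + 3)*(g - 2)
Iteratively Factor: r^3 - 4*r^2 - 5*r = (r + 1)*(r^2 - 5*r) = r*(r + 1)*(r - 5)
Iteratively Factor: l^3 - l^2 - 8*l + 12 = (l + 3)*(l^2 - 4*l + 4) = (l - 2)*(l + 3)*(l - 2)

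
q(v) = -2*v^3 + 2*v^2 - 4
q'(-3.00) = -66.00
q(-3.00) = 68.00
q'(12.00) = -816.00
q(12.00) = -3172.00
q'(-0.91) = -8.61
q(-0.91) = -0.84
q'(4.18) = -88.11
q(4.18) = -115.12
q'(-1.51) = -19.72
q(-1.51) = 7.45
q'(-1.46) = -18.63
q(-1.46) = 6.49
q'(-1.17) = -12.89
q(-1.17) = 1.94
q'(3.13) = -46.26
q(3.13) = -45.73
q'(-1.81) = -26.90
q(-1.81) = 14.41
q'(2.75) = -34.38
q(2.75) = -30.47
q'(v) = -6*v^2 + 4*v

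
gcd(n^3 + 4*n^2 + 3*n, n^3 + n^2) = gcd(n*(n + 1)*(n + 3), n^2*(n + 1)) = n^2 + n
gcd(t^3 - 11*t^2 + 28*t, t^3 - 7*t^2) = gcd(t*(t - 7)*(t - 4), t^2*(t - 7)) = t^2 - 7*t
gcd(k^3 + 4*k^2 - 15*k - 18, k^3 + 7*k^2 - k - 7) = k + 1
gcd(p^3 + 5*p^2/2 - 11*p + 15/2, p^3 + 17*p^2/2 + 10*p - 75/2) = p^2 + 7*p/2 - 15/2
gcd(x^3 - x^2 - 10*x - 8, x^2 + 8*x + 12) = x + 2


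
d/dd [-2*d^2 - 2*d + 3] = -4*d - 2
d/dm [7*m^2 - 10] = 14*m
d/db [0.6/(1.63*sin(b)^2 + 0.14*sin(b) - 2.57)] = -(1.956*sin(b) + 0.084)*cos(b)/(1.63*sin(b)^2 + 0.14*sin(b) - 2.57)^2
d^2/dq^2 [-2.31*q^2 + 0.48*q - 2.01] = -4.62000000000000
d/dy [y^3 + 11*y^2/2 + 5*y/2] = 3*y^2 + 11*y + 5/2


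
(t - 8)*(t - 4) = t^2 - 12*t + 32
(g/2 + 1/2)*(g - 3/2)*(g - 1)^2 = g^4/2 - 5*g^3/4 + g^2/4 + 5*g/4 - 3/4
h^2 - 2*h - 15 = (h - 5)*(h + 3)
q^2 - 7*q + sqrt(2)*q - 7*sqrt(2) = (q - 7)*(q + sqrt(2))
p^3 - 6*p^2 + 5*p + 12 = (p - 4)*(p - 3)*(p + 1)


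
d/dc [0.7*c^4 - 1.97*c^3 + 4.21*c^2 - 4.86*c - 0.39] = 2.8*c^3 - 5.91*c^2 + 8.42*c - 4.86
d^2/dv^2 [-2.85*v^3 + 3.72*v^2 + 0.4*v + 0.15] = 7.44 - 17.1*v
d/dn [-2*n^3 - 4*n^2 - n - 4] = -6*n^2 - 8*n - 1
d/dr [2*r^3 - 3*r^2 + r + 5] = 6*r^2 - 6*r + 1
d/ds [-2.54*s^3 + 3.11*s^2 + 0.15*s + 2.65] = -7.62*s^2 + 6.22*s + 0.15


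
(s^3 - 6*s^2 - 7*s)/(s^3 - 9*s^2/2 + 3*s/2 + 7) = 2*s*(s - 7)/(2*s^2 - 11*s + 14)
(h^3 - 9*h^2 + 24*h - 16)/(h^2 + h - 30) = (h^3 - 9*h^2 + 24*h - 16)/(h^2 + h - 30)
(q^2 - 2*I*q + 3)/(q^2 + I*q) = (q - 3*I)/q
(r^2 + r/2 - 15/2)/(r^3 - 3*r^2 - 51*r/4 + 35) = 2*(r + 3)/(2*r^2 - r - 28)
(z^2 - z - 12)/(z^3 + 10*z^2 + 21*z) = (z - 4)/(z*(z + 7))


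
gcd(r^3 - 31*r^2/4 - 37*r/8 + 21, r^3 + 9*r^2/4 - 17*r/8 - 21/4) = r^2 + r/4 - 21/8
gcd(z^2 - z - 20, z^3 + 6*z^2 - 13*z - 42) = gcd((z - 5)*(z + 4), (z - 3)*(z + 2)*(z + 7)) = 1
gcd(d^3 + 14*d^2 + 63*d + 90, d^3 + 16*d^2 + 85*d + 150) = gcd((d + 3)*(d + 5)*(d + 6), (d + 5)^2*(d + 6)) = d^2 + 11*d + 30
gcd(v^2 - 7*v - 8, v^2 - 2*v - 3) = v + 1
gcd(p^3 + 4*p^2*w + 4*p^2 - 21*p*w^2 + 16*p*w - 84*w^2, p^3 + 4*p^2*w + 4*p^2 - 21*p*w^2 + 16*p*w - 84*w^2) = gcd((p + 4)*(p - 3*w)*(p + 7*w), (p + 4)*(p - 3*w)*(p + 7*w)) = p^3 + 4*p^2*w + 4*p^2 - 21*p*w^2 + 16*p*w - 84*w^2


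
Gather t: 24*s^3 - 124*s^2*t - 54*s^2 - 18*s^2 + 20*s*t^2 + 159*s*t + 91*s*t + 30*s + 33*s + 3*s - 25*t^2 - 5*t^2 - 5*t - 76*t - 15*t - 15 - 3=24*s^3 - 72*s^2 + 66*s + t^2*(20*s - 30) + t*(-124*s^2 + 250*s - 96) - 18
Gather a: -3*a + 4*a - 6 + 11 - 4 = a + 1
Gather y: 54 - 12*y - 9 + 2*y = 45 - 10*y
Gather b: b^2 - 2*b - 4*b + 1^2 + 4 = b^2 - 6*b + 5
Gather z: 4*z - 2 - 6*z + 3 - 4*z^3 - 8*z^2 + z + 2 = -4*z^3 - 8*z^2 - z + 3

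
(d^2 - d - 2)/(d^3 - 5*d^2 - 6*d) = (d - 2)/(d*(d - 6))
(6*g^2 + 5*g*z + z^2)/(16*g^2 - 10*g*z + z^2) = (6*g^2 + 5*g*z + z^2)/(16*g^2 - 10*g*z + z^2)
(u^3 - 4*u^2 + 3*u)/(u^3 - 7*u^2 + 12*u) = (u - 1)/(u - 4)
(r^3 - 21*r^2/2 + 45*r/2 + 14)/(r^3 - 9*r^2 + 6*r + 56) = (r + 1/2)/(r + 2)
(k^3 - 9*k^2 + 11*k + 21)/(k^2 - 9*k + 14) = (k^2 - 2*k - 3)/(k - 2)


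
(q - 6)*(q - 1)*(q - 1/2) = q^3 - 15*q^2/2 + 19*q/2 - 3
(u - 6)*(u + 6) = u^2 - 36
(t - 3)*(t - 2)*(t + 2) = t^3 - 3*t^2 - 4*t + 12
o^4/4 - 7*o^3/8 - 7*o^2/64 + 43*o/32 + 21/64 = (o/4 + 1/4)*(o - 3)*(o - 7/4)*(o + 1/4)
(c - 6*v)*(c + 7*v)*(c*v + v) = c^3*v + c^2*v^2 + c^2*v - 42*c*v^3 + c*v^2 - 42*v^3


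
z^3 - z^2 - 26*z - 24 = (z - 6)*(z + 1)*(z + 4)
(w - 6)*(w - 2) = w^2 - 8*w + 12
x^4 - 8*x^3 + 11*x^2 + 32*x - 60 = (x - 5)*(x - 3)*(x - 2)*(x + 2)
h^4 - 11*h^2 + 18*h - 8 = (h - 2)*(h - 1)^2*(h + 4)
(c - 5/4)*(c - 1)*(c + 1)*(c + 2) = c^4 + 3*c^3/4 - 7*c^2/2 - 3*c/4 + 5/2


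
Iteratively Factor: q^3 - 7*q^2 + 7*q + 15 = (q + 1)*(q^2 - 8*q + 15) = (q - 3)*(q + 1)*(q - 5)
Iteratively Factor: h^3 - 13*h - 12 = (h + 3)*(h^2 - 3*h - 4) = (h + 1)*(h + 3)*(h - 4)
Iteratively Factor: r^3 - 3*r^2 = (r)*(r^2 - 3*r) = r*(r - 3)*(r)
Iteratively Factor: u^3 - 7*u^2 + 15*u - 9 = (u - 1)*(u^2 - 6*u + 9) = (u - 3)*(u - 1)*(u - 3)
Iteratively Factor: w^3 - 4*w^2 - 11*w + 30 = (w - 5)*(w^2 + w - 6) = (w - 5)*(w + 3)*(w - 2)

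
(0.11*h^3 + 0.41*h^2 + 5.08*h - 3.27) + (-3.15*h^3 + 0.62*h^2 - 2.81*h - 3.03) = -3.04*h^3 + 1.03*h^2 + 2.27*h - 6.3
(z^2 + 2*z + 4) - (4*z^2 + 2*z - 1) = 5 - 3*z^2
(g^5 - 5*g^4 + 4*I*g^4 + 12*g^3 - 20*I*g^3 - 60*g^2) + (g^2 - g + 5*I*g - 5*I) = g^5 - 5*g^4 + 4*I*g^4 + 12*g^3 - 20*I*g^3 - 59*g^2 - g + 5*I*g - 5*I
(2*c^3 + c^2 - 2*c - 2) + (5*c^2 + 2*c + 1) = 2*c^3 + 6*c^2 - 1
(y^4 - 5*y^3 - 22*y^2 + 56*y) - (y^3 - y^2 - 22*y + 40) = y^4 - 6*y^3 - 21*y^2 + 78*y - 40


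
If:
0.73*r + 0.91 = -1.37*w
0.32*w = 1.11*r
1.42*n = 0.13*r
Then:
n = -0.02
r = -0.17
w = -0.58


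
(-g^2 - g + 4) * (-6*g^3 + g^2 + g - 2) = 6*g^5 + 5*g^4 - 26*g^3 + 5*g^2 + 6*g - 8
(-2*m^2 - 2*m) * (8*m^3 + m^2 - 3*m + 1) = -16*m^5 - 18*m^4 + 4*m^3 + 4*m^2 - 2*m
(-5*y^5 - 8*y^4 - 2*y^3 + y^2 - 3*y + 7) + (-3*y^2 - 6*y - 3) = -5*y^5 - 8*y^4 - 2*y^3 - 2*y^2 - 9*y + 4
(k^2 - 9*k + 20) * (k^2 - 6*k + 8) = k^4 - 15*k^3 + 82*k^2 - 192*k + 160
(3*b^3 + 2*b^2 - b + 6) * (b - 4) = 3*b^4 - 10*b^3 - 9*b^2 + 10*b - 24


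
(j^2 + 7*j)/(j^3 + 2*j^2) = (j + 7)/(j*(j + 2))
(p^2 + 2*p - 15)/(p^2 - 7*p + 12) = (p + 5)/(p - 4)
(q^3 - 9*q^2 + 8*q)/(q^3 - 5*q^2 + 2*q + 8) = q*(q^2 - 9*q + 8)/(q^3 - 5*q^2 + 2*q + 8)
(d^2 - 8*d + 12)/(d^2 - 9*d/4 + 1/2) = 4*(d - 6)/(4*d - 1)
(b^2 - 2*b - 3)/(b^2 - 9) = (b + 1)/(b + 3)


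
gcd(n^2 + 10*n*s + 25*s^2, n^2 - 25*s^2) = n + 5*s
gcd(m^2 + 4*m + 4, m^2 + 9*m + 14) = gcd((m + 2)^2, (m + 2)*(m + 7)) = m + 2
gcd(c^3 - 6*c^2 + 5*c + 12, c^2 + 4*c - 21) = c - 3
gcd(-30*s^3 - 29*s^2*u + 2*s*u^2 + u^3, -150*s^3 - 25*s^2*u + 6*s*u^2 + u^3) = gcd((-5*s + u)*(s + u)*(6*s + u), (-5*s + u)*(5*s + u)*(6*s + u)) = 30*s^2 - s*u - u^2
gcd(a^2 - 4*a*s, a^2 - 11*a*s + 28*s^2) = -a + 4*s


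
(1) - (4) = -3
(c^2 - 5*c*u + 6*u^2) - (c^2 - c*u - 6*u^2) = -4*c*u + 12*u^2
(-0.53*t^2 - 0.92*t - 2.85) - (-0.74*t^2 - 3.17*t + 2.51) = 0.21*t^2 + 2.25*t - 5.36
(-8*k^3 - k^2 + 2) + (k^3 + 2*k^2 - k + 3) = -7*k^3 + k^2 - k + 5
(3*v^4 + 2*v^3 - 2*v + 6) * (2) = 6*v^4 + 4*v^3 - 4*v + 12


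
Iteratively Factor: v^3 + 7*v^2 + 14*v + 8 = (v + 2)*(v^2 + 5*v + 4) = (v + 2)*(v + 4)*(v + 1)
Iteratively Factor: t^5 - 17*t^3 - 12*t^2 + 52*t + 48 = (t + 2)*(t^4 - 2*t^3 - 13*t^2 + 14*t + 24) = (t + 2)*(t + 3)*(t^3 - 5*t^2 + 2*t + 8) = (t + 1)*(t + 2)*(t + 3)*(t^2 - 6*t + 8) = (t - 2)*(t + 1)*(t + 2)*(t + 3)*(t - 4)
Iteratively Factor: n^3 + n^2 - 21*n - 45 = (n + 3)*(n^2 - 2*n - 15) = (n - 5)*(n + 3)*(n + 3)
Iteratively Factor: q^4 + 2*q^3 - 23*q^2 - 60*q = (q + 4)*(q^3 - 2*q^2 - 15*q) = q*(q + 4)*(q^2 - 2*q - 15) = q*(q + 3)*(q + 4)*(q - 5)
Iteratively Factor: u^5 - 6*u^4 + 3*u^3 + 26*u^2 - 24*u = (u + 2)*(u^4 - 8*u^3 + 19*u^2 - 12*u) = (u - 1)*(u + 2)*(u^3 - 7*u^2 + 12*u) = (u - 4)*(u - 1)*(u + 2)*(u^2 - 3*u) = (u - 4)*(u - 3)*(u - 1)*(u + 2)*(u)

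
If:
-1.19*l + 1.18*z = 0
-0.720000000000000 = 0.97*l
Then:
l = -0.74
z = -0.75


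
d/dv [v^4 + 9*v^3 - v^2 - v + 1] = 4*v^3 + 27*v^2 - 2*v - 1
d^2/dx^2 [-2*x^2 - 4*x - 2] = -4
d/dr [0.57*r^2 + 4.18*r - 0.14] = 1.14*r + 4.18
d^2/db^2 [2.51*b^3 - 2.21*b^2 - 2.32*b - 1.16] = 15.06*b - 4.42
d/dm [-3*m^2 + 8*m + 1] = 8 - 6*m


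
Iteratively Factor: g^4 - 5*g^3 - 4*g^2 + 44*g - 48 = (g + 3)*(g^3 - 8*g^2 + 20*g - 16) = (g - 4)*(g + 3)*(g^2 - 4*g + 4) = (g - 4)*(g - 2)*(g + 3)*(g - 2)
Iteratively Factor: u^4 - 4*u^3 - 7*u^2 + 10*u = (u - 5)*(u^3 + u^2 - 2*u) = (u - 5)*(u - 1)*(u^2 + 2*u) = u*(u - 5)*(u - 1)*(u + 2)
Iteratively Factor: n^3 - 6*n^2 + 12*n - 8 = (n - 2)*(n^2 - 4*n + 4) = (n - 2)^2*(n - 2)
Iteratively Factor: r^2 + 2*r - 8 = (r - 2)*(r + 4)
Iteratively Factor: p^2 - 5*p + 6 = (p - 2)*(p - 3)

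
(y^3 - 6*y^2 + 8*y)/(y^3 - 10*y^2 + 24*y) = (y - 2)/(y - 6)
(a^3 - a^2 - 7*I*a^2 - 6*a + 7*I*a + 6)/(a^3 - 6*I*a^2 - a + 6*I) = (a - I)/(a + 1)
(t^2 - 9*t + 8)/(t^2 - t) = (t - 8)/t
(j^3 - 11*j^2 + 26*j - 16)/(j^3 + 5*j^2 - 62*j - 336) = (j^2 - 3*j + 2)/(j^2 + 13*j + 42)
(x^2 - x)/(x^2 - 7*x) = (x - 1)/(x - 7)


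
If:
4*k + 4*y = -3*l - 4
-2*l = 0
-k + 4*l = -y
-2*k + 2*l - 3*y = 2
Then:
No Solution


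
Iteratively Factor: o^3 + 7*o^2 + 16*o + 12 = (o + 3)*(o^2 + 4*o + 4) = (o + 2)*(o + 3)*(o + 2)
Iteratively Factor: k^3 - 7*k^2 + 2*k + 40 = (k + 2)*(k^2 - 9*k + 20) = (k - 4)*(k + 2)*(k - 5)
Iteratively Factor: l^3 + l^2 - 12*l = (l + 4)*(l^2 - 3*l) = l*(l + 4)*(l - 3)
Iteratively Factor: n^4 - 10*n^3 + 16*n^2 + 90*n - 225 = (n - 5)*(n^3 - 5*n^2 - 9*n + 45) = (n - 5)*(n + 3)*(n^2 - 8*n + 15) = (n - 5)^2*(n + 3)*(n - 3)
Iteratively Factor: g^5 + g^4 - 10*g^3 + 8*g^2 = (g)*(g^4 + g^3 - 10*g^2 + 8*g) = g*(g - 1)*(g^3 + 2*g^2 - 8*g) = g*(g - 1)*(g + 4)*(g^2 - 2*g) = g*(g - 2)*(g - 1)*(g + 4)*(g)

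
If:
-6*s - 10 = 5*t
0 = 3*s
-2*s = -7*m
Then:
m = 0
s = 0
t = -2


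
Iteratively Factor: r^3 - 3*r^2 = (r)*(r^2 - 3*r) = r*(r - 3)*(r)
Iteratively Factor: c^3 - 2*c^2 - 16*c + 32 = (c - 2)*(c^2 - 16) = (c - 2)*(c + 4)*(c - 4)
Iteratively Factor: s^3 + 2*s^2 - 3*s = (s - 1)*(s^2 + 3*s) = (s - 1)*(s + 3)*(s)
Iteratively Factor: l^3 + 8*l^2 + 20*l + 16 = (l + 2)*(l^2 + 6*l + 8) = (l + 2)*(l + 4)*(l + 2)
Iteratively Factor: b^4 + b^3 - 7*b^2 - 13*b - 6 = (b + 1)*(b^3 - 7*b - 6) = (b + 1)*(b + 2)*(b^2 - 2*b - 3) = (b + 1)^2*(b + 2)*(b - 3)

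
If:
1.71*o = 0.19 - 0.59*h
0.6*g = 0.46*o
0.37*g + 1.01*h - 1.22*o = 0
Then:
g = 0.06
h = 0.08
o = 0.08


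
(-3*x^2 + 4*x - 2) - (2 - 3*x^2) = 4*x - 4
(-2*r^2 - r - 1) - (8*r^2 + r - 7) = -10*r^2 - 2*r + 6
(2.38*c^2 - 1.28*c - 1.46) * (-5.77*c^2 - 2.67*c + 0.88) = -13.7326*c^4 + 1.031*c^3 + 13.9362*c^2 + 2.7718*c - 1.2848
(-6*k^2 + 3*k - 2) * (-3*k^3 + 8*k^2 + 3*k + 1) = 18*k^5 - 57*k^4 + 12*k^3 - 13*k^2 - 3*k - 2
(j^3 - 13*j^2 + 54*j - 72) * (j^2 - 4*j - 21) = j^5 - 17*j^4 + 85*j^3 - 15*j^2 - 846*j + 1512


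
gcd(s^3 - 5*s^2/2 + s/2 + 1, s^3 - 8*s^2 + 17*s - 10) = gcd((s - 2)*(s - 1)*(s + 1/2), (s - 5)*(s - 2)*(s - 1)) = s^2 - 3*s + 2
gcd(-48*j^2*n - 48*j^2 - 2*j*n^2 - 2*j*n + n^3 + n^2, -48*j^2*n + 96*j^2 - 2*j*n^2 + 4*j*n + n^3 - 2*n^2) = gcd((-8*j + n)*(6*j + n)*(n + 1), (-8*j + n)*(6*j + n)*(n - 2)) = 48*j^2 + 2*j*n - n^2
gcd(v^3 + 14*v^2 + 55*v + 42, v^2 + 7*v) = v + 7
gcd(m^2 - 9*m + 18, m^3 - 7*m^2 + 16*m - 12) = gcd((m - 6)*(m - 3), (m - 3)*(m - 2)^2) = m - 3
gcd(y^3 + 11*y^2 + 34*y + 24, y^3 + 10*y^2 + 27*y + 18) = y^2 + 7*y + 6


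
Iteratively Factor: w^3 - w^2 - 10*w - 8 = (w + 2)*(w^2 - 3*w - 4) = (w - 4)*(w + 2)*(w + 1)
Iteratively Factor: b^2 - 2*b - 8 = (b - 4)*(b + 2)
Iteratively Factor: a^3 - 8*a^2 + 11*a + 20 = (a - 4)*(a^2 - 4*a - 5) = (a - 4)*(a + 1)*(a - 5)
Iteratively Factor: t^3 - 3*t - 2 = (t + 1)*(t^2 - t - 2) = (t + 1)^2*(t - 2)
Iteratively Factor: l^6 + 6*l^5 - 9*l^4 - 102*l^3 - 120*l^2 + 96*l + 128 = (l - 1)*(l^5 + 7*l^4 - 2*l^3 - 104*l^2 - 224*l - 128) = (l - 4)*(l - 1)*(l^4 + 11*l^3 + 42*l^2 + 64*l + 32) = (l - 4)*(l - 1)*(l + 4)*(l^3 + 7*l^2 + 14*l + 8) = (l - 4)*(l - 1)*(l + 1)*(l + 4)*(l^2 + 6*l + 8) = (l - 4)*(l - 1)*(l + 1)*(l + 2)*(l + 4)*(l + 4)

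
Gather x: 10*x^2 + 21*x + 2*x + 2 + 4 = 10*x^2 + 23*x + 6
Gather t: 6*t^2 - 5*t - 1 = 6*t^2 - 5*t - 1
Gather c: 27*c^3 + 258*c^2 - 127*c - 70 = 27*c^3 + 258*c^2 - 127*c - 70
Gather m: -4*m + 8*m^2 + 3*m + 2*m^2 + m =10*m^2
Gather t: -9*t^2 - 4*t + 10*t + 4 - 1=-9*t^2 + 6*t + 3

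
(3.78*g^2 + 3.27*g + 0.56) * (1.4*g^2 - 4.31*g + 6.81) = 5.292*g^4 - 11.7138*g^3 + 12.4321*g^2 + 19.8551*g + 3.8136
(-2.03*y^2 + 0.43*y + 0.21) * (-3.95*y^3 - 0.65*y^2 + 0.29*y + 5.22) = 8.0185*y^5 - 0.379*y^4 - 1.6977*y^3 - 10.6084*y^2 + 2.3055*y + 1.0962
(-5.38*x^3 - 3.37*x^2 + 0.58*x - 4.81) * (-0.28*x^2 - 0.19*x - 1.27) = 1.5064*x^5 + 1.9658*x^4 + 7.3105*x^3 + 5.5165*x^2 + 0.1773*x + 6.1087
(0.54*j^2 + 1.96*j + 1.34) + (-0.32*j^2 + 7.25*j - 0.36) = 0.22*j^2 + 9.21*j + 0.98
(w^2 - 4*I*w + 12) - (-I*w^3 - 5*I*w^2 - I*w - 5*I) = I*w^3 + w^2 + 5*I*w^2 - 3*I*w + 12 + 5*I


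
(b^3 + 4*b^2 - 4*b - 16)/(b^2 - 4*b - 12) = (b^2 + 2*b - 8)/(b - 6)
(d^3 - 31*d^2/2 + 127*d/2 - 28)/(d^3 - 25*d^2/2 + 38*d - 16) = (d - 7)/(d - 4)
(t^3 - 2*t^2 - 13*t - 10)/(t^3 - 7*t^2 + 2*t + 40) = (t + 1)/(t - 4)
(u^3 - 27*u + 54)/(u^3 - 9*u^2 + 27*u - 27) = (u + 6)/(u - 3)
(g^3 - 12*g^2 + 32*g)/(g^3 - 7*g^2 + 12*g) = (g - 8)/(g - 3)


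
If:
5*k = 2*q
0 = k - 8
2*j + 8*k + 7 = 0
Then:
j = -71/2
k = 8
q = 20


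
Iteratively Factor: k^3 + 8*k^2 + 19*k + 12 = (k + 4)*(k^2 + 4*k + 3) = (k + 3)*(k + 4)*(k + 1)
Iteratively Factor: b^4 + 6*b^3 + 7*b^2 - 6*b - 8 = (b - 1)*(b^3 + 7*b^2 + 14*b + 8) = (b - 1)*(b + 2)*(b^2 + 5*b + 4) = (b - 1)*(b + 2)*(b + 4)*(b + 1)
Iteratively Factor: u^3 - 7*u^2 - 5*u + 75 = (u - 5)*(u^2 - 2*u - 15) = (u - 5)^2*(u + 3)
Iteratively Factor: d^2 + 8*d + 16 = (d + 4)*(d + 4)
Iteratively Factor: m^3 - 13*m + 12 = (m - 3)*(m^2 + 3*m - 4) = (m - 3)*(m + 4)*(m - 1)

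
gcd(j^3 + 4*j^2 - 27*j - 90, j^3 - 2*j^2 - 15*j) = j^2 - 2*j - 15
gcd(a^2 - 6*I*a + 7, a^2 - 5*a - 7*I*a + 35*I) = a - 7*I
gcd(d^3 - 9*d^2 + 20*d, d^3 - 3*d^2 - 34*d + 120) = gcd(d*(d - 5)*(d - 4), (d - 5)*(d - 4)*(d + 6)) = d^2 - 9*d + 20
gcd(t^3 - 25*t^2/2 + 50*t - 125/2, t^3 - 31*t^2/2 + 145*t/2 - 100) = t^2 - 15*t/2 + 25/2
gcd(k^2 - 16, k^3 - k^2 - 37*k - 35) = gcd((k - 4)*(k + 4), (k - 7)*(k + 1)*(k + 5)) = 1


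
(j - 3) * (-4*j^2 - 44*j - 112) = -4*j^3 - 32*j^2 + 20*j + 336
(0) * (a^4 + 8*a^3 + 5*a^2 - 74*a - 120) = 0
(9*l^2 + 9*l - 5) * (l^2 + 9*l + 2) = 9*l^4 + 90*l^3 + 94*l^2 - 27*l - 10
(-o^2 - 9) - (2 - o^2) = -11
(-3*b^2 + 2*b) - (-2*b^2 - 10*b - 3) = -b^2 + 12*b + 3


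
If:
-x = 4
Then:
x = -4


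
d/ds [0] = 0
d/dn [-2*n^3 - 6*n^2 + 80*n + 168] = -6*n^2 - 12*n + 80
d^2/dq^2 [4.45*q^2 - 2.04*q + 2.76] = 8.90000000000000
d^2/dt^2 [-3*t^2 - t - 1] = -6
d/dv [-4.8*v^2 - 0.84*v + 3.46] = -9.6*v - 0.84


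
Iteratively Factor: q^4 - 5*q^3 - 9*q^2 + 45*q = (q)*(q^3 - 5*q^2 - 9*q + 45) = q*(q - 5)*(q^2 - 9) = q*(q - 5)*(q + 3)*(q - 3)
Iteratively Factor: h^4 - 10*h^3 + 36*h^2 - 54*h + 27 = (h - 3)*(h^3 - 7*h^2 + 15*h - 9) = (h - 3)^2*(h^2 - 4*h + 3) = (h - 3)^2*(h - 1)*(h - 3)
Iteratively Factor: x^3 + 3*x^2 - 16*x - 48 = (x + 4)*(x^2 - x - 12) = (x + 3)*(x + 4)*(x - 4)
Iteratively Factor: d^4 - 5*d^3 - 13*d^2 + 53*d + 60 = (d + 3)*(d^3 - 8*d^2 + 11*d + 20) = (d + 1)*(d + 3)*(d^2 - 9*d + 20) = (d - 5)*(d + 1)*(d + 3)*(d - 4)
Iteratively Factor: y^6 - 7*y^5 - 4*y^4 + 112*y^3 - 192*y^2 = (y - 4)*(y^5 - 3*y^4 - 16*y^3 + 48*y^2) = (y - 4)^2*(y^4 + y^3 - 12*y^2) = (y - 4)^2*(y + 4)*(y^3 - 3*y^2) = y*(y - 4)^2*(y + 4)*(y^2 - 3*y) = y*(y - 4)^2*(y - 3)*(y + 4)*(y)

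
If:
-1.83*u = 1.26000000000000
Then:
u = -0.69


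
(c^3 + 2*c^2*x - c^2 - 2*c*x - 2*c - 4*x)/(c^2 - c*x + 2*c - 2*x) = (c^3 + 2*c^2*x - c^2 - 2*c*x - 2*c - 4*x)/(c^2 - c*x + 2*c - 2*x)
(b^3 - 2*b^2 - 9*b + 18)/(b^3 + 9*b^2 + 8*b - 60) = (b^2 - 9)/(b^2 + 11*b + 30)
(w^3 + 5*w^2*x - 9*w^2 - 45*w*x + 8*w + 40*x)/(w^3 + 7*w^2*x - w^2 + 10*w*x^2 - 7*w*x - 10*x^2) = (w - 8)/(w + 2*x)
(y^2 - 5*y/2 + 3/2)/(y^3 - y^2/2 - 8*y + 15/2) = (2*y - 3)/(2*y^2 + y - 15)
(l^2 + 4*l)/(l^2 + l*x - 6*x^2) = l*(l + 4)/(l^2 + l*x - 6*x^2)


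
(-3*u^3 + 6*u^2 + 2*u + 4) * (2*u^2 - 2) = -6*u^5 + 12*u^4 + 10*u^3 - 4*u^2 - 4*u - 8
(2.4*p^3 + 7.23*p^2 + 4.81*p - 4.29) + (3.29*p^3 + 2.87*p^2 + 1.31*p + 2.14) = 5.69*p^3 + 10.1*p^2 + 6.12*p - 2.15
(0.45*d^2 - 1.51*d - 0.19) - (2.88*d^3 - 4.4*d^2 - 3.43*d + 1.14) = -2.88*d^3 + 4.85*d^2 + 1.92*d - 1.33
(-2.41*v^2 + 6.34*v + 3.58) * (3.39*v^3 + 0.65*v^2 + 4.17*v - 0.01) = -8.1699*v^5 + 19.9261*v^4 + 6.2075*v^3 + 28.7889*v^2 + 14.8652*v - 0.0358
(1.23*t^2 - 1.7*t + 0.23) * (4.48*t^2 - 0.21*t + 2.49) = 5.5104*t^4 - 7.8743*t^3 + 4.4501*t^2 - 4.2813*t + 0.5727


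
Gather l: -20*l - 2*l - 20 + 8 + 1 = -22*l - 11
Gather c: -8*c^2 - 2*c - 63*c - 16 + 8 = -8*c^2 - 65*c - 8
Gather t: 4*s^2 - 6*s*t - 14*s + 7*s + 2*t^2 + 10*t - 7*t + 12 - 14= 4*s^2 - 7*s + 2*t^2 + t*(3 - 6*s) - 2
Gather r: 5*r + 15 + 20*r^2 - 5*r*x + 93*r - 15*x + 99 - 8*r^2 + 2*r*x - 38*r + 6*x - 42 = 12*r^2 + r*(60 - 3*x) - 9*x + 72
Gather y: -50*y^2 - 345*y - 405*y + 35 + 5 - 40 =-50*y^2 - 750*y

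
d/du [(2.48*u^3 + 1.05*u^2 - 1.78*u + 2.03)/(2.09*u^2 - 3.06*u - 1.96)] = (5.1832*u^4 - 15.1776*u^3 - 14.0752*u^2 - 12.6014*u + 9.7006)/(4.3681*u^4 - 12.7908*u^3 + 1.1708*u^2 + 11.9952*u + 3.8416)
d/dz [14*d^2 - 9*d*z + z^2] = -9*d + 2*z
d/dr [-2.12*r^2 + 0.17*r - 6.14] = 0.17 - 4.24*r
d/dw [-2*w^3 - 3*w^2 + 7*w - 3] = -6*w^2 - 6*w + 7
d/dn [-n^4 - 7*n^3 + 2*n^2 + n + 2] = -4*n^3 - 21*n^2 + 4*n + 1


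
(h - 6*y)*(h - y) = h^2 - 7*h*y + 6*y^2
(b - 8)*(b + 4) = b^2 - 4*b - 32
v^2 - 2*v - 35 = (v - 7)*(v + 5)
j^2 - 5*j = j*(j - 5)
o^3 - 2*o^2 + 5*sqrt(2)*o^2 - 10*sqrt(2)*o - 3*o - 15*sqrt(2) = (o - 3)*(o + 1)*(o + 5*sqrt(2))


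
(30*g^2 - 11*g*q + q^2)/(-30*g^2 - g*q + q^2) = (-5*g + q)/(5*g + q)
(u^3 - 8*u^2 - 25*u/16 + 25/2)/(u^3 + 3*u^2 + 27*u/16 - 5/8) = (4*u^2 - 37*u + 40)/(4*u^2 + 7*u - 2)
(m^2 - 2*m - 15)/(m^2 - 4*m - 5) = (m + 3)/(m + 1)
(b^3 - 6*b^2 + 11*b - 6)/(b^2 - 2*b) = b - 4 + 3/b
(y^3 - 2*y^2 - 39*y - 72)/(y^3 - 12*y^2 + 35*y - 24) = (y^2 + 6*y + 9)/(y^2 - 4*y + 3)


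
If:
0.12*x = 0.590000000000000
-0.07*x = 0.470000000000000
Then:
No Solution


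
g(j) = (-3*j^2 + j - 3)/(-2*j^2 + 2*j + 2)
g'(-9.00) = 0.00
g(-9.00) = 1.43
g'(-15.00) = 0.00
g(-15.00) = 1.45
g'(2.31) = -4.19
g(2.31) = 4.12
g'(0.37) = -0.23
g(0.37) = -1.23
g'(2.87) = -1.23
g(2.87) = 2.84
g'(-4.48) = 0.02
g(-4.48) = 1.44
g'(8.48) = -0.03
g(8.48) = 1.68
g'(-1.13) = 3.79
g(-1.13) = 2.83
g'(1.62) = -534318.18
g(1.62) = 1051.50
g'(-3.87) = 0.03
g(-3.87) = 1.45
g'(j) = (1 - 6*j)/(-2*j^2 + 2*j + 2) + (4*j - 2)*(-3*j^2 + j - 3)/(-2*j^2 + 2*j + 2)^2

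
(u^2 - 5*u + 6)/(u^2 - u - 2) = (u - 3)/(u + 1)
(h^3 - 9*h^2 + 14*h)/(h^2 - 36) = h*(h^2 - 9*h + 14)/(h^2 - 36)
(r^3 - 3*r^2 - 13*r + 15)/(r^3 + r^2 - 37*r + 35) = (r + 3)/(r + 7)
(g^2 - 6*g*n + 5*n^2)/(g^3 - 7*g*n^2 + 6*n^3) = (g - 5*n)/(g^2 + g*n - 6*n^2)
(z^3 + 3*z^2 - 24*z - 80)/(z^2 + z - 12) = (z^2 - z - 20)/(z - 3)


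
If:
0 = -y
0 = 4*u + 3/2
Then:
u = -3/8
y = 0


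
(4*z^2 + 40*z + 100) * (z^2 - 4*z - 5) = 4*z^4 + 24*z^3 - 80*z^2 - 600*z - 500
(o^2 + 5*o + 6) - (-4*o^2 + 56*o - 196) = 5*o^2 - 51*o + 202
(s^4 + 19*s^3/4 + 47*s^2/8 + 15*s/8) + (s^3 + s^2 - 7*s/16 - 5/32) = s^4 + 23*s^3/4 + 55*s^2/8 + 23*s/16 - 5/32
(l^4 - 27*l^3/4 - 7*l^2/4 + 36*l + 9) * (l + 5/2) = l^5 - 17*l^4/4 - 149*l^3/8 + 253*l^2/8 + 99*l + 45/2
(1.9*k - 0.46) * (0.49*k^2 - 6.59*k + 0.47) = 0.931*k^3 - 12.7464*k^2 + 3.9244*k - 0.2162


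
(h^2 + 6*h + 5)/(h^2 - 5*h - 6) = (h + 5)/(h - 6)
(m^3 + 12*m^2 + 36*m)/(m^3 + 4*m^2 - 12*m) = (m + 6)/(m - 2)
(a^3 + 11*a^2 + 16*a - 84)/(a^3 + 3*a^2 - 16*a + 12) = (a + 7)/(a - 1)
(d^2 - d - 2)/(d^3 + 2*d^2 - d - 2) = (d - 2)/(d^2 + d - 2)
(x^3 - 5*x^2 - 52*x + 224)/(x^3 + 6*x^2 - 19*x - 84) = (x - 8)/(x + 3)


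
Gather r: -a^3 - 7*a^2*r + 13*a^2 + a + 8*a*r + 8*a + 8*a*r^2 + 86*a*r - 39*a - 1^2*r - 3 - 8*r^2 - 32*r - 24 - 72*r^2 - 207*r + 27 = -a^3 + 13*a^2 - 30*a + r^2*(8*a - 80) + r*(-7*a^2 + 94*a - 240)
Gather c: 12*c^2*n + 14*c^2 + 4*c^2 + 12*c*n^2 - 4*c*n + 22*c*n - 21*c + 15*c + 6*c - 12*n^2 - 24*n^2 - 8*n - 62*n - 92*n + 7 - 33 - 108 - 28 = c^2*(12*n + 18) + c*(12*n^2 + 18*n) - 36*n^2 - 162*n - 162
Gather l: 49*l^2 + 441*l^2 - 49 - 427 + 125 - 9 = 490*l^2 - 360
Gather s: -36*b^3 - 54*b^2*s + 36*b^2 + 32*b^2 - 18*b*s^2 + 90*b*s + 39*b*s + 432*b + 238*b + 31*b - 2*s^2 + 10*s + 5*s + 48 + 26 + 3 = -36*b^3 + 68*b^2 + 701*b + s^2*(-18*b - 2) + s*(-54*b^2 + 129*b + 15) + 77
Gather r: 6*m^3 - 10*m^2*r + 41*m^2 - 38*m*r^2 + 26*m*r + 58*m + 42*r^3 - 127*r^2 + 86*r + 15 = 6*m^3 + 41*m^2 + 58*m + 42*r^3 + r^2*(-38*m - 127) + r*(-10*m^2 + 26*m + 86) + 15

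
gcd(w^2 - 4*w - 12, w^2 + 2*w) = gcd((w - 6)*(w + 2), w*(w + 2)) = w + 2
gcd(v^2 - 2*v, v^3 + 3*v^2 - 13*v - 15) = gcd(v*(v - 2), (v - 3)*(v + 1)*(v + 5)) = 1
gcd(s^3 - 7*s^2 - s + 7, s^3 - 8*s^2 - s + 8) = s^2 - 1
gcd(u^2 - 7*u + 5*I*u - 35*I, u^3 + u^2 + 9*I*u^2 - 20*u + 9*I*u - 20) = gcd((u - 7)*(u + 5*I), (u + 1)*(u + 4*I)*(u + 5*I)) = u + 5*I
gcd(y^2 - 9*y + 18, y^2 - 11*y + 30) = y - 6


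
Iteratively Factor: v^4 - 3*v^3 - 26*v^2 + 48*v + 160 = (v + 4)*(v^3 - 7*v^2 + 2*v + 40) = (v + 2)*(v + 4)*(v^2 - 9*v + 20) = (v - 4)*(v + 2)*(v + 4)*(v - 5)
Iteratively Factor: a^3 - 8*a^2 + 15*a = (a - 3)*(a^2 - 5*a) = (a - 5)*(a - 3)*(a)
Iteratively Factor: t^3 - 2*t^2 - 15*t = (t + 3)*(t^2 - 5*t) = (t - 5)*(t + 3)*(t)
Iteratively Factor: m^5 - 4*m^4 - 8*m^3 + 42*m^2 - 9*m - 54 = (m - 3)*(m^4 - m^3 - 11*m^2 + 9*m + 18) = (m - 3)*(m - 2)*(m^3 + m^2 - 9*m - 9) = (m - 3)*(m - 2)*(m + 1)*(m^2 - 9) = (m - 3)^2*(m - 2)*(m + 1)*(m + 3)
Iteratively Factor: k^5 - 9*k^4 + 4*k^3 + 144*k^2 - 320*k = (k + 4)*(k^4 - 13*k^3 + 56*k^2 - 80*k) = (k - 5)*(k + 4)*(k^3 - 8*k^2 + 16*k) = k*(k - 5)*(k + 4)*(k^2 - 8*k + 16) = k*(k - 5)*(k - 4)*(k + 4)*(k - 4)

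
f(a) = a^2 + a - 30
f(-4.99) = -10.09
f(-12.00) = 102.00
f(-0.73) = -30.20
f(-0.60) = -30.24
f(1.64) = -25.67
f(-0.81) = -30.15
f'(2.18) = 5.36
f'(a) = 2*a + 1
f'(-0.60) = -0.20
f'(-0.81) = -0.62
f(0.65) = -28.93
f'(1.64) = 4.28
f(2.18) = -23.07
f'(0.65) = 2.30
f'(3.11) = 7.22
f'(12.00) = 25.00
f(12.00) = 126.00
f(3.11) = -17.22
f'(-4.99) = -8.98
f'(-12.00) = -23.00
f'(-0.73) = -0.46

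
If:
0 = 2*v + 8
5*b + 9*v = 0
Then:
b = 36/5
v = -4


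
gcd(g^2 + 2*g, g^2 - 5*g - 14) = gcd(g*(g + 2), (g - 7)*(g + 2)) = g + 2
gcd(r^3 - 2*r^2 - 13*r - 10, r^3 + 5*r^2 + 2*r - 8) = r + 2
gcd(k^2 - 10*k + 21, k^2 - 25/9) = 1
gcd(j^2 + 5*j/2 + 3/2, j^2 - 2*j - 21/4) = j + 3/2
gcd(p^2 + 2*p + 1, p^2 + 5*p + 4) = p + 1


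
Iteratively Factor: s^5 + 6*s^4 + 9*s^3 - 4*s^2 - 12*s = (s - 1)*(s^4 + 7*s^3 + 16*s^2 + 12*s) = (s - 1)*(s + 2)*(s^3 + 5*s^2 + 6*s) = (s - 1)*(s + 2)*(s + 3)*(s^2 + 2*s) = s*(s - 1)*(s + 2)*(s + 3)*(s + 2)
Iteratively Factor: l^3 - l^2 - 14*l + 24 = (l + 4)*(l^2 - 5*l + 6) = (l - 2)*(l + 4)*(l - 3)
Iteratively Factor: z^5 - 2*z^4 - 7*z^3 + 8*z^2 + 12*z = (z + 2)*(z^4 - 4*z^3 + z^2 + 6*z) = (z - 2)*(z + 2)*(z^3 - 2*z^2 - 3*z) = z*(z - 2)*(z + 2)*(z^2 - 2*z - 3) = z*(z - 3)*(z - 2)*(z + 2)*(z + 1)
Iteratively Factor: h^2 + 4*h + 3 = (h + 1)*(h + 3)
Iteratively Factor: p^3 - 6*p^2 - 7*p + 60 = (p - 4)*(p^2 - 2*p - 15) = (p - 4)*(p + 3)*(p - 5)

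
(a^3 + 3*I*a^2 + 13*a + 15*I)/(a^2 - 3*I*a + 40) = (a^2 - 2*I*a + 3)/(a - 8*I)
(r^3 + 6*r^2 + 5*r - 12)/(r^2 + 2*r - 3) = r + 4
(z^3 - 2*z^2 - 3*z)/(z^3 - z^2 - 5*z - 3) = z/(z + 1)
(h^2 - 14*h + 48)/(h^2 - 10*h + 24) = (h - 8)/(h - 4)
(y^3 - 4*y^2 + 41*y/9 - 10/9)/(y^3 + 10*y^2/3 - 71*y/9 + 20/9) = (3*y^2 - 11*y + 10)/(3*y^2 + 11*y - 20)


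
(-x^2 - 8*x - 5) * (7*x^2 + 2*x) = -7*x^4 - 58*x^3 - 51*x^2 - 10*x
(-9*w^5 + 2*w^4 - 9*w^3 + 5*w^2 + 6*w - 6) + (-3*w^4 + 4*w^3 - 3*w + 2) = -9*w^5 - w^4 - 5*w^3 + 5*w^2 + 3*w - 4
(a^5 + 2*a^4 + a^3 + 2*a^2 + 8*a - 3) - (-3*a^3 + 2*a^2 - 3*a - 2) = a^5 + 2*a^4 + 4*a^3 + 11*a - 1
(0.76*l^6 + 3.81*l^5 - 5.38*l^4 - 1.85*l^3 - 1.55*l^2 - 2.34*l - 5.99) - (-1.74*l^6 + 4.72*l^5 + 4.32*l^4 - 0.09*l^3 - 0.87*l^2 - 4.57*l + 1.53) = 2.5*l^6 - 0.91*l^5 - 9.7*l^4 - 1.76*l^3 - 0.68*l^2 + 2.23*l - 7.52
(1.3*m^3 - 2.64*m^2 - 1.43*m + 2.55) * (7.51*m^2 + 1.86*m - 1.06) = 9.763*m^5 - 17.4084*m^4 - 17.0277*m^3 + 19.2891*m^2 + 6.2588*m - 2.703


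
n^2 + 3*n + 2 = (n + 1)*(n + 2)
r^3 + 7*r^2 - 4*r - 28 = (r - 2)*(r + 2)*(r + 7)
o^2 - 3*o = o*(o - 3)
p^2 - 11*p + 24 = (p - 8)*(p - 3)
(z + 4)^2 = z^2 + 8*z + 16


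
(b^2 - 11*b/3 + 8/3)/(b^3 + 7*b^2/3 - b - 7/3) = (3*b - 8)/(3*b^2 + 10*b + 7)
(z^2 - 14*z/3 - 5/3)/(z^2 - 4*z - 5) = (z + 1/3)/(z + 1)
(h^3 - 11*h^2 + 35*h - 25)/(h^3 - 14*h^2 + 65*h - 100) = (h - 1)/(h - 4)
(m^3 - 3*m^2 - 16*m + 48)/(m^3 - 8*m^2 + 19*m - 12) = (m + 4)/(m - 1)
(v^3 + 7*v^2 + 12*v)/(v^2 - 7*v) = (v^2 + 7*v + 12)/(v - 7)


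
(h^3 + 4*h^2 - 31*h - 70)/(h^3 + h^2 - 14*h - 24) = (h^2 + 2*h - 35)/(h^2 - h - 12)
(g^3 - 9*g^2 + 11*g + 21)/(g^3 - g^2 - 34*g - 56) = (g^2 - 2*g - 3)/(g^2 + 6*g + 8)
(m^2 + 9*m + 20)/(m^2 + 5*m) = (m + 4)/m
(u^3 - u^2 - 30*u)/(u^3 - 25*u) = (u - 6)/(u - 5)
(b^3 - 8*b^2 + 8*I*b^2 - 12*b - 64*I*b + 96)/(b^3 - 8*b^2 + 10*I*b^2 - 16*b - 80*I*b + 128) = (b + 6*I)/(b + 8*I)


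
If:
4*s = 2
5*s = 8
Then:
No Solution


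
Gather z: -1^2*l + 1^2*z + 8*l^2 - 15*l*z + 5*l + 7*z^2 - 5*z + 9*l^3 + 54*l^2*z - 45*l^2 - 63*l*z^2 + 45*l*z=9*l^3 - 37*l^2 + 4*l + z^2*(7 - 63*l) + z*(54*l^2 + 30*l - 4)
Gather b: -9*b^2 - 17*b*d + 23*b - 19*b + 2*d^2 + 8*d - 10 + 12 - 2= -9*b^2 + b*(4 - 17*d) + 2*d^2 + 8*d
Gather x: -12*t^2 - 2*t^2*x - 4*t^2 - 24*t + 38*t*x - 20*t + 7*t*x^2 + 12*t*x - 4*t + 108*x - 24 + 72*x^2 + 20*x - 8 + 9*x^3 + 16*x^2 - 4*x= -16*t^2 - 48*t + 9*x^3 + x^2*(7*t + 88) + x*(-2*t^2 + 50*t + 124) - 32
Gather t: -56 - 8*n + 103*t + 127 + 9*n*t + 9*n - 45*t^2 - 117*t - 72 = n - 45*t^2 + t*(9*n - 14) - 1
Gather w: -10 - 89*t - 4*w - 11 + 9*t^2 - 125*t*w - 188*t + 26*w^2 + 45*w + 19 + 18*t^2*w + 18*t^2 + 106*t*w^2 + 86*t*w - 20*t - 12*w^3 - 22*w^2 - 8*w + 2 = 27*t^2 - 297*t - 12*w^3 + w^2*(106*t + 4) + w*(18*t^2 - 39*t + 33)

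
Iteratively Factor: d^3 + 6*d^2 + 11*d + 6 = (d + 2)*(d^2 + 4*d + 3) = (d + 1)*(d + 2)*(d + 3)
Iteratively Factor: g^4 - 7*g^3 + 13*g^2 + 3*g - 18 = (g - 3)*(g^3 - 4*g^2 + g + 6) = (g - 3)^2*(g^2 - g - 2) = (g - 3)^2*(g + 1)*(g - 2)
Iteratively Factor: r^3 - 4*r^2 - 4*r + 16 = (r + 2)*(r^2 - 6*r + 8) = (r - 2)*(r + 2)*(r - 4)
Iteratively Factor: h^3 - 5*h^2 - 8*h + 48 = (h - 4)*(h^2 - h - 12) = (h - 4)^2*(h + 3)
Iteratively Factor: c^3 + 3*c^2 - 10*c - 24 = (c - 3)*(c^2 + 6*c + 8) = (c - 3)*(c + 2)*(c + 4)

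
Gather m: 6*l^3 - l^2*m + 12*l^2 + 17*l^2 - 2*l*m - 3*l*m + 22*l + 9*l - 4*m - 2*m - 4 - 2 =6*l^3 + 29*l^2 + 31*l + m*(-l^2 - 5*l - 6) - 6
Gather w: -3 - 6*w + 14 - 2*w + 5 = 16 - 8*w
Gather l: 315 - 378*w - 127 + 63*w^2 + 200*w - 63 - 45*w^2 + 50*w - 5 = 18*w^2 - 128*w + 120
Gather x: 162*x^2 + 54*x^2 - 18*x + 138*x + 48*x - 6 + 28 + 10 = 216*x^2 + 168*x + 32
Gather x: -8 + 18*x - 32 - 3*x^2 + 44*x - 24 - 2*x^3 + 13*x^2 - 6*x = -2*x^3 + 10*x^2 + 56*x - 64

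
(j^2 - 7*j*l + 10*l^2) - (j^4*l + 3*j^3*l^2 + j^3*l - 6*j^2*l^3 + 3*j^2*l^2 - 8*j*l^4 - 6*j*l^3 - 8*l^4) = -j^4*l - 3*j^3*l^2 - j^3*l + 6*j^2*l^3 - 3*j^2*l^2 + j^2 + 8*j*l^4 + 6*j*l^3 - 7*j*l + 8*l^4 + 10*l^2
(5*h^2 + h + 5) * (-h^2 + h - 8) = -5*h^4 + 4*h^3 - 44*h^2 - 3*h - 40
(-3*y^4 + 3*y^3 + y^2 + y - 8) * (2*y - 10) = -6*y^5 + 36*y^4 - 28*y^3 - 8*y^2 - 26*y + 80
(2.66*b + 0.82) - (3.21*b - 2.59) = 3.41 - 0.55*b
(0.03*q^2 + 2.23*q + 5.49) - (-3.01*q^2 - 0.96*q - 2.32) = 3.04*q^2 + 3.19*q + 7.81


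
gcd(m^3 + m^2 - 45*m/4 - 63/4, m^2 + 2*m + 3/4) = m + 3/2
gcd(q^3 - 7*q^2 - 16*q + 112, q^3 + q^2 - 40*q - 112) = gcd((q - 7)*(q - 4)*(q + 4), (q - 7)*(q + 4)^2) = q^2 - 3*q - 28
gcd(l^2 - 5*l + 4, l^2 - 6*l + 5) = l - 1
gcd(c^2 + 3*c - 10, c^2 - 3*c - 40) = c + 5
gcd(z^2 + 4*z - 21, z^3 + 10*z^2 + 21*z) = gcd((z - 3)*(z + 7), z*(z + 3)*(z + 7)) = z + 7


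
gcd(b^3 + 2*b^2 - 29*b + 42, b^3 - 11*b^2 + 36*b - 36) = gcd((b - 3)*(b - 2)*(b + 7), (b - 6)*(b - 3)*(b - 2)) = b^2 - 5*b + 6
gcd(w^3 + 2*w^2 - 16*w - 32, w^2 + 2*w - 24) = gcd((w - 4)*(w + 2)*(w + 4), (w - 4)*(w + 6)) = w - 4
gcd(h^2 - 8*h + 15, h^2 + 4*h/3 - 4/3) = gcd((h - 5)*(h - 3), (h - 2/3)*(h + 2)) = 1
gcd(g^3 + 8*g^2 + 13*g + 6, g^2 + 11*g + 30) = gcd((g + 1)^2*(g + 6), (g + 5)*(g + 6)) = g + 6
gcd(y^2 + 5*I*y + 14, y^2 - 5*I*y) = 1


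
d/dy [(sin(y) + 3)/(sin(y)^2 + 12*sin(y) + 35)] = (-6*sin(y) + cos(y)^2 - 2)*cos(y)/(sin(y)^2 + 12*sin(y) + 35)^2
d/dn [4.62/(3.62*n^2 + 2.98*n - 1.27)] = (-33.4488*n - 13.7676)/(3.62*n^2 + 2.98*n - 1.27)^2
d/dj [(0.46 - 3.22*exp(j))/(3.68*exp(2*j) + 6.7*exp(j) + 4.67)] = (11.8496*exp(2*j) - 3.3856*exp(j) - 18.1194)*exp(j)/(13.5424*exp(4*j) + 49.312*exp(3*j) + 79.2612*exp(2*j) + 62.578*exp(j) + 21.8089)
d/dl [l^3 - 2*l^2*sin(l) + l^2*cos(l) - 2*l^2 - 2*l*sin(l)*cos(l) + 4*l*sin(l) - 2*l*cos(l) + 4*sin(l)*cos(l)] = -l^2*sin(l) - 2*l^2*cos(l) + 3*l^2 - 2*l*sin(l) + 6*l*cos(l) - 2*l*cos(2*l) - 4*l + 4*sin(l) - sin(2*l) - 2*cos(l) + 4*cos(2*l)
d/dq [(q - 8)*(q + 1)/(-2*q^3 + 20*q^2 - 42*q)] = (q^4 - 14*q^3 + 25*q^2 + 160*q - 168)/(2*q^2*(q^4 - 20*q^3 + 142*q^2 - 420*q + 441))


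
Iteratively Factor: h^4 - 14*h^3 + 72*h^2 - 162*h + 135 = (h - 5)*(h^3 - 9*h^2 + 27*h - 27) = (h - 5)*(h - 3)*(h^2 - 6*h + 9) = (h - 5)*(h - 3)^2*(h - 3)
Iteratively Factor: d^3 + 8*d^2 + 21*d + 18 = (d + 3)*(d^2 + 5*d + 6) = (d + 2)*(d + 3)*(d + 3)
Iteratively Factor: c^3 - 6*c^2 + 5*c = (c - 1)*(c^2 - 5*c) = (c - 5)*(c - 1)*(c)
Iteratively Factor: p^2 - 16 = (p - 4)*(p + 4)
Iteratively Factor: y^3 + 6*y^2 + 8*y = (y + 4)*(y^2 + 2*y) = y*(y + 4)*(y + 2)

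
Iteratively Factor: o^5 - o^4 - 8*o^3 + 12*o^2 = (o - 2)*(o^4 + o^3 - 6*o^2) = o*(o - 2)*(o^3 + o^2 - 6*o) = o*(o - 2)*(o + 3)*(o^2 - 2*o) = o^2*(o - 2)*(o + 3)*(o - 2)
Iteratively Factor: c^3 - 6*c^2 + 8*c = (c - 4)*(c^2 - 2*c) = c*(c - 4)*(c - 2)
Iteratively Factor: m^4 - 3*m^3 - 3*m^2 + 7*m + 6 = (m + 1)*(m^3 - 4*m^2 + m + 6) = (m + 1)^2*(m^2 - 5*m + 6) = (m - 2)*(m + 1)^2*(m - 3)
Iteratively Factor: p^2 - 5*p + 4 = (p - 1)*(p - 4)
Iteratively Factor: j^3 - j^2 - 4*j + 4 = (j - 2)*(j^2 + j - 2) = (j - 2)*(j - 1)*(j + 2)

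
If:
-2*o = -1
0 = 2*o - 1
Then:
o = 1/2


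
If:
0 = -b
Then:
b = 0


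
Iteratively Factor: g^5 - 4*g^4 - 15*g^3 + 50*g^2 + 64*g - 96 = (g - 1)*(g^4 - 3*g^3 - 18*g^2 + 32*g + 96) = (g - 1)*(g + 3)*(g^3 - 6*g^2 + 32) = (g - 4)*(g - 1)*(g + 3)*(g^2 - 2*g - 8) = (g - 4)*(g - 1)*(g + 2)*(g + 3)*(g - 4)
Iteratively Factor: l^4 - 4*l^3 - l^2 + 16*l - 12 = (l - 1)*(l^3 - 3*l^2 - 4*l + 12) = (l - 3)*(l - 1)*(l^2 - 4) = (l - 3)*(l - 1)*(l + 2)*(l - 2)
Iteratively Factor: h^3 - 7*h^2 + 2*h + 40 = (h - 5)*(h^2 - 2*h - 8) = (h - 5)*(h - 4)*(h + 2)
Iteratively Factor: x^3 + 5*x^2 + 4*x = (x + 4)*(x^2 + x) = (x + 1)*(x + 4)*(x)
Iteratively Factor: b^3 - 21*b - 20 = (b + 4)*(b^2 - 4*b - 5) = (b - 5)*(b + 4)*(b + 1)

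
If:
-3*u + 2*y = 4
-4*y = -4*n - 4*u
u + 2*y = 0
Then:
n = 3/2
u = -1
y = 1/2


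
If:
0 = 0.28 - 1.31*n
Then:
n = 0.21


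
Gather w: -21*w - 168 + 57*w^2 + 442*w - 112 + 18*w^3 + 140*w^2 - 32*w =18*w^3 + 197*w^2 + 389*w - 280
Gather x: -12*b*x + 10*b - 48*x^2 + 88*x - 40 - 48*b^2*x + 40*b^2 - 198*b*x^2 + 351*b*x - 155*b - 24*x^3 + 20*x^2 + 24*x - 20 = 40*b^2 - 145*b - 24*x^3 + x^2*(-198*b - 28) + x*(-48*b^2 + 339*b + 112) - 60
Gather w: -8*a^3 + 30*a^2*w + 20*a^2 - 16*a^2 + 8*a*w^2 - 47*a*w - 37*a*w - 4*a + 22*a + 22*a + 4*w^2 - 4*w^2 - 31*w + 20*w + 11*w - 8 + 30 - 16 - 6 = -8*a^3 + 4*a^2 + 8*a*w^2 + 40*a + w*(30*a^2 - 84*a)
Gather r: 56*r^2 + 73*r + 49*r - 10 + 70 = 56*r^2 + 122*r + 60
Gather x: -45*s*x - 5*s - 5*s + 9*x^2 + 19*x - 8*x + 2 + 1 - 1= -10*s + 9*x^2 + x*(11 - 45*s) + 2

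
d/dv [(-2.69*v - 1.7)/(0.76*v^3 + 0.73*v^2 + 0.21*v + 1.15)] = (4.0888*v^3 + 5.8397*v^2 + 2.482*v - 2.7365)/(0.5776*v^6 + 1.1096*v^5 + 0.8521*v^4 + 2.0546*v^3 + 1.7231*v^2 + 0.483*v + 1.3225)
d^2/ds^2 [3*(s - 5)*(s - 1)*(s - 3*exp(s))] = -9*s^2*exp(s) + 18*s*exp(s) + 18*s + 45*exp(s) - 36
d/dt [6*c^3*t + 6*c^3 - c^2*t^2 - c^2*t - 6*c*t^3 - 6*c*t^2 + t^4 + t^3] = 6*c^3 - 2*c^2*t - c^2 - 18*c*t^2 - 12*c*t + 4*t^3 + 3*t^2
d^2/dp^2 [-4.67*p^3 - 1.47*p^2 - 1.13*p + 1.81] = -28.02*p - 2.94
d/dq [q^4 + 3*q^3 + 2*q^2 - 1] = q*(4*q^2 + 9*q + 4)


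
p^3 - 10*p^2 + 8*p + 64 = (p - 8)*(p - 4)*(p + 2)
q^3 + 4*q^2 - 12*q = q*(q - 2)*(q + 6)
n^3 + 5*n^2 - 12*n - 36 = (n - 3)*(n + 2)*(n + 6)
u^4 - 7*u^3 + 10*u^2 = u^2*(u - 5)*(u - 2)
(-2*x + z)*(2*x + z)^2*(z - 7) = -8*x^3*z + 56*x^3 - 4*x^2*z^2 + 28*x^2*z + 2*x*z^3 - 14*x*z^2 + z^4 - 7*z^3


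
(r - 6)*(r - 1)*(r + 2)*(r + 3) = r^4 - 2*r^3 - 23*r^2 - 12*r + 36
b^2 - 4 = (b - 2)*(b + 2)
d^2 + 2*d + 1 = (d + 1)^2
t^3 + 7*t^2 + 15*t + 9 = (t + 1)*(t + 3)^2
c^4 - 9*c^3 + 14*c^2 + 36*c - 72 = (c - 6)*(c - 3)*(c - 2)*(c + 2)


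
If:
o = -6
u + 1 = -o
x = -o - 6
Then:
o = -6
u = 5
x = 0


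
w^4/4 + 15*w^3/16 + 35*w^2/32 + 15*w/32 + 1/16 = (w/4 + 1/4)*(w + 1/4)*(w + 1/2)*(w + 2)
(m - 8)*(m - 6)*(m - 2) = m^3 - 16*m^2 + 76*m - 96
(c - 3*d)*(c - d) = c^2 - 4*c*d + 3*d^2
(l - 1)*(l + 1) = l^2 - 1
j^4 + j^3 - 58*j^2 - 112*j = j*(j - 8)*(j + 2)*(j + 7)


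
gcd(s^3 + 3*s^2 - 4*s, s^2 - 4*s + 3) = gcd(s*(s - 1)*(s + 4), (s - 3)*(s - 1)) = s - 1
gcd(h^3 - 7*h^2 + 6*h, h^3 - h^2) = h^2 - h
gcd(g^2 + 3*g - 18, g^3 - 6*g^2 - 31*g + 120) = g - 3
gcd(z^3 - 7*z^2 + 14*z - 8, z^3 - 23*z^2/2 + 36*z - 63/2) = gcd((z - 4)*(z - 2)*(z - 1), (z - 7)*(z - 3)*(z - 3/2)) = 1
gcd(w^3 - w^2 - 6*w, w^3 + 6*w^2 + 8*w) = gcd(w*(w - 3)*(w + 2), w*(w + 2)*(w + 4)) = w^2 + 2*w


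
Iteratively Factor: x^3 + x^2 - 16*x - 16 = (x - 4)*(x^2 + 5*x + 4) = (x - 4)*(x + 1)*(x + 4)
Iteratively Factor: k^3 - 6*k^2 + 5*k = (k - 1)*(k^2 - 5*k) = (k - 5)*(k - 1)*(k)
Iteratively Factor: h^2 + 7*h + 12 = (h + 3)*(h + 4)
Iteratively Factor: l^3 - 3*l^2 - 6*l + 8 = (l - 4)*(l^2 + l - 2) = (l - 4)*(l - 1)*(l + 2)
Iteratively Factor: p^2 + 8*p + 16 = (p + 4)*(p + 4)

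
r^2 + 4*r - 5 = (r - 1)*(r + 5)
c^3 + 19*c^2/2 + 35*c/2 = c*(c + 5/2)*(c + 7)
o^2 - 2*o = o*(o - 2)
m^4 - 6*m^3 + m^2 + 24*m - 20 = (m - 5)*(m - 2)*(m - 1)*(m + 2)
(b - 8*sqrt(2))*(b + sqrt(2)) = b^2 - 7*sqrt(2)*b - 16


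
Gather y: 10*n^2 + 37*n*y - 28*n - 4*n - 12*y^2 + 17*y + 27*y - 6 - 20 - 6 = 10*n^2 - 32*n - 12*y^2 + y*(37*n + 44) - 32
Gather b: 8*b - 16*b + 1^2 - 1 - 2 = -8*b - 2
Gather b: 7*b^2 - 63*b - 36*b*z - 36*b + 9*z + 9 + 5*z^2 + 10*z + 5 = 7*b^2 + b*(-36*z - 99) + 5*z^2 + 19*z + 14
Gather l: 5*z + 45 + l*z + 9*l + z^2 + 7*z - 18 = l*(z + 9) + z^2 + 12*z + 27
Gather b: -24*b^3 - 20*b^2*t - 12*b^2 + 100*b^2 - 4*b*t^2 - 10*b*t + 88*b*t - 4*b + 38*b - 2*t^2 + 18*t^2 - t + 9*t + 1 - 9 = -24*b^3 + b^2*(88 - 20*t) + b*(-4*t^2 + 78*t + 34) + 16*t^2 + 8*t - 8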